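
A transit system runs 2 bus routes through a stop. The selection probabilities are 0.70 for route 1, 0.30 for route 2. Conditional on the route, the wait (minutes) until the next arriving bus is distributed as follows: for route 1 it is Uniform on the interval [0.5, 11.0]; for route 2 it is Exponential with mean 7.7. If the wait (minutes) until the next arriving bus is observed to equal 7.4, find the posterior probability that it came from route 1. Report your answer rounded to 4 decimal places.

Likelihoods f(7.4 | ·): 1: 0.0952381; 2: 0.0496747.
Posterior ∝ prior × likelihood. Numerator for 1: 0.7·0.0952381 = 0.0666667.
Normalizing constant: 0.7·0.0952381 + 0.3·0.0496747 = 0.0815691.
P(1 | observation) = 0.0666667 / 0.0815691 = 0.817303.

0.8173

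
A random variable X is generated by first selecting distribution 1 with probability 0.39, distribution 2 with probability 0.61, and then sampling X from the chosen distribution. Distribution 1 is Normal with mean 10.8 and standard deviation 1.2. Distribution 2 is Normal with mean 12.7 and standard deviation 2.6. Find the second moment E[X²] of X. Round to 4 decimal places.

For each component E[X²] = Var + (mean)², giving 1: 118.08; 2: 168.05.
Overall E[X²] = 0.39·118.08 + 0.61·168.05 = 148.562.

148.5617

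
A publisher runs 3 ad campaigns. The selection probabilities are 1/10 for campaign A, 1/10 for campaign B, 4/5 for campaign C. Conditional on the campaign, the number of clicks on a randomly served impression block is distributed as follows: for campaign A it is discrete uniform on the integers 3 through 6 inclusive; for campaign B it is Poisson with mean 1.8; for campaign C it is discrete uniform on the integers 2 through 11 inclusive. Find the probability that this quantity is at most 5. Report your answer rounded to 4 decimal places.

Conditional on each campaign, P(X ≤ 5): A: 0.75; B: 0.989622; C: 0.4.
By total probability, P(X ≤ 5) = 0.1·0.75 + 0.1·0.989622 + 0.8·0.4 = 0.493962.

0.4940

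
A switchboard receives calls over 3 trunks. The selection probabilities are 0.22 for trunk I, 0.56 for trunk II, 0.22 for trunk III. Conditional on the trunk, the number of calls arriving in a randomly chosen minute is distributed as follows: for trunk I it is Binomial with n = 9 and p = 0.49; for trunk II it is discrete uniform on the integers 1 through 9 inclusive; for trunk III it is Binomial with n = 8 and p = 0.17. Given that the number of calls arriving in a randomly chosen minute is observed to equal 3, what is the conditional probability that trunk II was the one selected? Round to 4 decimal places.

Likelihoods P(X=3 | ·): I: 0.173896; II: 0.111111; III: 0.108374.
Posterior ∝ prior × likelihood. Numerator for II: 0.56·0.111111 = 0.0622222.
Normalizing constant: 0.22·0.173896 + 0.56·0.111111 + 0.22·0.108374 = 0.124322.
P(II | observation) = 0.0622222 / 0.124322 = 0.500494.

0.5005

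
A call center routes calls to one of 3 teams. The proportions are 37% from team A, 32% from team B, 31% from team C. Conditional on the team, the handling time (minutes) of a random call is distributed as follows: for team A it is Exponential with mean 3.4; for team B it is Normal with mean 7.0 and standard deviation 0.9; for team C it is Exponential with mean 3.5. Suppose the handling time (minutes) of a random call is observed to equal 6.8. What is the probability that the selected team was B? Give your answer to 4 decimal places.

Likelihoods f(6.8 | ·): A: 0.0398045; B: 0.432458; C: 0.0409411.
Posterior ∝ prior × likelihood. Numerator for B: 0.32·0.432458 = 0.138387.
Normalizing constant: 0.37·0.0398045 + 0.32·0.432458 + 0.31·0.0409411 = 0.165806.
P(B | observation) = 0.138387 / 0.165806 = 0.83463.

0.8346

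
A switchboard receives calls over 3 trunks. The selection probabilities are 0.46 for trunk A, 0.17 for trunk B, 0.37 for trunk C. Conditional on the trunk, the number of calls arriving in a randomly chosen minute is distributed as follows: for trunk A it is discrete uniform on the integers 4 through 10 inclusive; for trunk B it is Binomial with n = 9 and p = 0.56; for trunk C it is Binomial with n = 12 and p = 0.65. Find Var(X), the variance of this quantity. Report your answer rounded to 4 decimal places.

Per component, A: μ=7, E[X²]=53; B: μ=5.04, E[X²]=27.6192; C: μ=7.8, E[X²]=63.57.
E[X] = 0.46·7 + 0.17·5.04 + 0.37·7.8 = 6.9628.
E[X²] = 0.46·53 + 0.17·27.6192 + 0.37·63.57 = 52.5962.
Var(X) = E[X²] − (E[X])² = 52.5962 − 48.4806 = 4.11558.

4.1156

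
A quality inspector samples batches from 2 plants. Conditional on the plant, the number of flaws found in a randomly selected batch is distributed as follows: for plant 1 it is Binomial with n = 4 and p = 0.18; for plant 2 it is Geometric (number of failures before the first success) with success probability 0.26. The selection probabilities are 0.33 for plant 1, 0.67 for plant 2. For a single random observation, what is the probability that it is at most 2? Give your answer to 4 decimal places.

Conditional on each plant, P(X ≤ 2): 1: 0.979821; 2: 0.594776.
By total probability, P(X ≤ 2) = 0.33·0.979821 + 0.67·0.594776 = 0.721841.

0.7218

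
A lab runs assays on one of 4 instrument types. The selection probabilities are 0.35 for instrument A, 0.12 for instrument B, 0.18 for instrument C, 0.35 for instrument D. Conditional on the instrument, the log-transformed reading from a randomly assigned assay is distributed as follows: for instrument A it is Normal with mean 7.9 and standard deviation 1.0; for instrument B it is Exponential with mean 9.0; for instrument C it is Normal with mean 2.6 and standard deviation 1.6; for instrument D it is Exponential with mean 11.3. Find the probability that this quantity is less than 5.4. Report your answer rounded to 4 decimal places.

0.3621

Conditional on each instrument, P(X < 5.4): A: 0.00620967; B: 0.451188; C: 0.959941; D: 0.379901.
By total probability, P(X < 5.4) = 0.35·0.00620967 + 0.12·0.451188 + 0.18·0.959941 + 0.35·0.379901 = 0.362071.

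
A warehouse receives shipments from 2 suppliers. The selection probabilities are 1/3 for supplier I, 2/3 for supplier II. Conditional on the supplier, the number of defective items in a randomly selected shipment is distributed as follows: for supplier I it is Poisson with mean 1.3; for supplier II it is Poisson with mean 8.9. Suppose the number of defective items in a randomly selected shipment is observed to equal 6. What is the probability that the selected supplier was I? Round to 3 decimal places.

Likelihoods P(X=6 | ·): I: 0.00182703; II: 0.0941427.
Posterior ∝ prior × likelihood. Numerator for I: 0.333333·0.00182703 = 0.000609009.
Normalizing constant: 0.333333·0.00182703 + 0.666667·0.0941427 = 0.0633708.
P(I | observation) = 0.000609009 / 0.0633708 = 0.00961024.

0.010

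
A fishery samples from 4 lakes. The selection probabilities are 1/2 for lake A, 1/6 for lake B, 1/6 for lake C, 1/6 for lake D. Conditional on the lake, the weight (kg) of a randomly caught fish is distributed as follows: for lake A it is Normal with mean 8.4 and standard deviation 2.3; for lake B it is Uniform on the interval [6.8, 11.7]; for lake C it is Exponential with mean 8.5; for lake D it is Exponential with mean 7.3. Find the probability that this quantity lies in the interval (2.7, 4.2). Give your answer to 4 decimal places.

Conditional on each lake, P(2.7 < X < 4.2): A: 0.0273174; B: 0; C: 0.117751; D: 0.128317.
By total probability, P(2.7 < X < 4.2) = 0.5·0.0273174 + 0.166667·0 + 0.166667·0.117751 + 0.166667·0.128317 = 0.0546699.

0.0547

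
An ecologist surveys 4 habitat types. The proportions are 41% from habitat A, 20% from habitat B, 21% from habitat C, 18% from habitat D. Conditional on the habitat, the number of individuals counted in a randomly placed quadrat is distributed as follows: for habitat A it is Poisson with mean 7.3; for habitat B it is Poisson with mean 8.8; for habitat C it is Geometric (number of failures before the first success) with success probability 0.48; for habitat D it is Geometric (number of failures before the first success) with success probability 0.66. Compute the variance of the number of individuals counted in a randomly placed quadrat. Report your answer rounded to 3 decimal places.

17.261

Per component, A: μ=7.3, E[X²]=60.59; B: μ=8.8, E[X²]=86.24; C: μ=1.08333, E[X²]=3.43056; D: μ=0.515152, E[X²]=1.04591.
E[X] = 0.41·7.3 + 0.2·8.8 + 0.21·1.08333 + 0.18·0.515152 = 5.07323.
E[X²] = 0.41·60.59 + 0.2·86.24 + 0.21·3.43056 + 0.18·1.04591 = 42.9986.
Var(X) = E[X²] − (E[X])² = 42.9986 − 25.7376 = 17.2609.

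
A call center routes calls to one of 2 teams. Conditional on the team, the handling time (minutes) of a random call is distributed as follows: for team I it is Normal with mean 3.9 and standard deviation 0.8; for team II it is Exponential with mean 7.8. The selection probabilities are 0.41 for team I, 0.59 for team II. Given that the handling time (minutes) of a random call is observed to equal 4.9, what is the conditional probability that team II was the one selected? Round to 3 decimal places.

Likelihoods f(4.9 | ·): I: 0.228311; II: 0.0684037.
Posterior ∝ prior × likelihood. Numerator for II: 0.59·0.0684037 = 0.0403582.
Normalizing constant: 0.41·0.228311 + 0.59·0.0684037 = 0.133966.
P(II | observation) = 0.0403582 / 0.133966 = 0.301257.

0.301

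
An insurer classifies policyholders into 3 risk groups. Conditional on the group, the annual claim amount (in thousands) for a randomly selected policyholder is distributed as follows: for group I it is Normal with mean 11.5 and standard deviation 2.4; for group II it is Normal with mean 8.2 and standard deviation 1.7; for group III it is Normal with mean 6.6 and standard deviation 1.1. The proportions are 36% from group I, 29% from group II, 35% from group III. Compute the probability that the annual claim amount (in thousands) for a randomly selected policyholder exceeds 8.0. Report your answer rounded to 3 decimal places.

Conditional on each group, P(X > 8.0): I: 0.927626; II: 0.546826; III: 0.101557.
By total probability, P(X > 8.0) = 0.36·0.927626 + 0.29·0.546826 + 0.35·0.101557 = 0.52807.

0.528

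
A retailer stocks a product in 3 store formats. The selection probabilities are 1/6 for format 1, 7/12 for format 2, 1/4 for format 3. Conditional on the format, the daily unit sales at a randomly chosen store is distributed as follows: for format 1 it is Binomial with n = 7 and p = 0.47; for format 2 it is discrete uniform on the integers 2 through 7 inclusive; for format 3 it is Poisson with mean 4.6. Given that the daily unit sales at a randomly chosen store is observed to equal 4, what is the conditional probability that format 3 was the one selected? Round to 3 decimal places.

0.251

Likelihoods P(X=4 | ·): 1: 0.254265; 2: 0.166667; 3: 0.187528.
Posterior ∝ prior × likelihood. Numerator for 3: 0.25·0.187528 = 0.0468819.
Normalizing constant: 0.166667·0.254265 + 0.583333·0.166667 + 0.25·0.187528 = 0.186482.
P(3 | observation) = 0.0468819 / 0.186482 = 0.251402.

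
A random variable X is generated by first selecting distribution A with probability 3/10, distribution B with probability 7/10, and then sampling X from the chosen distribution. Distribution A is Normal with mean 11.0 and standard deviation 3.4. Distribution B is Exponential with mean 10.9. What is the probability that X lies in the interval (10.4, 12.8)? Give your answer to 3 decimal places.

Conditional on each component, P(10.4 < X < 12.8): A: 0.271778; B: 0.0761161.
By total probability, P(10.4 < X < 12.8) = 0.3·0.271778 + 0.7·0.0761161 = 0.134815.

0.135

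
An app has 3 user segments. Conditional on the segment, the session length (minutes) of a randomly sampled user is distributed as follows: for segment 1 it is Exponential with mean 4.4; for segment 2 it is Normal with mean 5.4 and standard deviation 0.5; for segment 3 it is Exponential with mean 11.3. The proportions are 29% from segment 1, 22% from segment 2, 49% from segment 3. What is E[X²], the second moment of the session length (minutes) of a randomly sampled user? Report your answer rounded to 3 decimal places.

142.835

For each component E[X²] = Var + (mean)², giving 1: 38.72; 2: 29.41; 3: 255.38.
Overall E[X²] = 0.29·38.72 + 0.22·29.41 + 0.49·255.38 = 142.835.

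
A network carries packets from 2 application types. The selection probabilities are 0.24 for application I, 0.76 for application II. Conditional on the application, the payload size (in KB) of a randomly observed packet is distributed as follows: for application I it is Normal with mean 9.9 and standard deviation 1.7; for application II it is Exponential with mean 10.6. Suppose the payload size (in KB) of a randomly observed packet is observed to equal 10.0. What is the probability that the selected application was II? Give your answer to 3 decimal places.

0.332

Likelihoods f(10.0 | ·): I: 0.234266; II: 0.0367267.
Posterior ∝ prior × likelihood. Numerator for II: 0.76·0.0367267 = 0.0279123.
Normalizing constant: 0.24·0.234266 + 0.76·0.0367267 = 0.0841362.
P(II | observation) = 0.0279123 / 0.0841362 = 0.331752.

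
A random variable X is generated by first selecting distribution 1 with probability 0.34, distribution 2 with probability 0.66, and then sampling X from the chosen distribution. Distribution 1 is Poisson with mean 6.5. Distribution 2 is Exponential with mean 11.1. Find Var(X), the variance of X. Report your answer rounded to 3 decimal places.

Per component, 1: μ=6.5, E[X²]=48.75; 2: μ=11.1, E[X²]=246.42.
E[X] = 0.34·6.5 + 0.66·11.1 = 9.536.
E[X²] = 0.34·48.75 + 0.66·246.42 = 179.212.
Var(X) = E[X²] − (E[X])² = 179.212 − 90.9353 = 88.2769.

88.277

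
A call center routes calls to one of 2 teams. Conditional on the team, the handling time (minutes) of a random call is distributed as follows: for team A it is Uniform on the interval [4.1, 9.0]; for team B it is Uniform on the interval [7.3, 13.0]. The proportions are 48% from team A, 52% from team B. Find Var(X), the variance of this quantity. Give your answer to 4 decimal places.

Per component, A: μ=6.55, E[X²]=44.9033; B: μ=10.15, E[X²]=105.73.
E[X] = 0.48·6.55 + 0.52·10.15 = 8.422.
E[X²] = 0.48·44.9033 + 0.52·105.73 = 76.5332.
Var(X) = E[X²] − (E[X])² = 76.5332 − 70.9301 = 5.60312.

5.6031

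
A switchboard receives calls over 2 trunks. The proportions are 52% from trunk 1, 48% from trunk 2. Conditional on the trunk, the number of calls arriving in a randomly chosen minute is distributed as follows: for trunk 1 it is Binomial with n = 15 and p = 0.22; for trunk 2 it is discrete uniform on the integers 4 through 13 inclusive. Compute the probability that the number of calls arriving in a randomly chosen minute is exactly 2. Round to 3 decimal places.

Conditional on each trunk, P(X = 2): 1: 0.201032; 2: 0.
By total probability, P(X = 2) = 0.52·0.201032 + 0.48·0 = 0.104536.

0.105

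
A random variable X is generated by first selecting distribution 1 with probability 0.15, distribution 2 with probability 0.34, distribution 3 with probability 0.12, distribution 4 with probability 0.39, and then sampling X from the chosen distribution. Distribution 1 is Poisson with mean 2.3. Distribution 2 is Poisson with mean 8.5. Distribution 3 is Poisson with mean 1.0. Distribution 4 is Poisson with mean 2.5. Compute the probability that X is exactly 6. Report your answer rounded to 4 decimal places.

Conditional on each component, P(X = 6): 1: 0.0206138; 2: 0.106581; 3: 0.000510944; 4: 0.0278337.
By total probability, P(X = 6) = 0.15·0.0206138 + 0.34·0.106581 + 0.12·0.000510944 + 0.39·0.0278337 = 0.0502459.

0.0502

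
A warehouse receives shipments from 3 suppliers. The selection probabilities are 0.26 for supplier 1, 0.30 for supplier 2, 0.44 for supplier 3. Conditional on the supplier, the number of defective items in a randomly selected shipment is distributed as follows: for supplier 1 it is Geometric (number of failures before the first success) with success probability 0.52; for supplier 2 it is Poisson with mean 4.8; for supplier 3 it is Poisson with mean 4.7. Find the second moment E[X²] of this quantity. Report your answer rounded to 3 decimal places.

For each component E[X²] = Var + (mean)², giving 1: 2.62722; 2: 27.84; 3: 26.79.
Overall E[X²] = 0.26·2.62722 + 0.3·27.84 + 0.44·26.79 = 20.8227.

20.823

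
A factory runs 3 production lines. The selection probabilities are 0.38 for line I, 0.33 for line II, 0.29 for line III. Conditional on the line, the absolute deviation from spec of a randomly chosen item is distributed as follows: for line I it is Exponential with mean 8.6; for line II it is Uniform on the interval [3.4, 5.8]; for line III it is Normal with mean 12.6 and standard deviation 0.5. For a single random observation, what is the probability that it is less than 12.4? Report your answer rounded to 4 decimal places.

0.7201

Conditional on each line, P(X < 12.4): I: 0.763513; II: 1; III: 0.344578.
By total probability, P(X < 12.4) = 0.38·0.763513 + 0.33·1 + 0.29·0.344578 = 0.720062.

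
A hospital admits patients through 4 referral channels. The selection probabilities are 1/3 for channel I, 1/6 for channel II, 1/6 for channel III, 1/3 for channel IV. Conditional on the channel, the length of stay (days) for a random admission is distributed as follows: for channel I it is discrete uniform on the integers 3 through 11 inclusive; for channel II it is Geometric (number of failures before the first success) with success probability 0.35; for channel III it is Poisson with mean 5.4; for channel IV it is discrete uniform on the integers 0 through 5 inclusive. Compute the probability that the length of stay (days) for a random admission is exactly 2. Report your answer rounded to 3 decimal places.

Conditional on each channel, P(X = 2): I: 0; II: 0.147875; III: 0.0658518; IV: 0.166667.
By total probability, P(X = 2) = 0.333333·0 + 0.166667·0.147875 + 0.166667·0.0658518 + 0.333333·0.166667 = 0.0911767.

0.091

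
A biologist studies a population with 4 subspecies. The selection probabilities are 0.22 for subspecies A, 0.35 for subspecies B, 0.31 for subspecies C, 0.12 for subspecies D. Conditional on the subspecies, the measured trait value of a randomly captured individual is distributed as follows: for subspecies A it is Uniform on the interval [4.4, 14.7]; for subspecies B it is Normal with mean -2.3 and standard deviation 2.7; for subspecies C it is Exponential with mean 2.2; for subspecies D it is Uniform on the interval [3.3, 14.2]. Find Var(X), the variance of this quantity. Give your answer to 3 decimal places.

30.620

Per component, A: μ=9.55, E[X²]=100.043; B: μ=-2.3, E[X²]=12.58; C: μ=2.2, E[X²]=9.68; D: μ=8.75, E[X²]=86.4633.
E[X] = 0.22·9.55 + 0.35·-2.3 + 0.31·2.2 + 0.12·8.75 = 3.028.
E[X²] = 0.22·100.043 + 0.35·12.58 + 0.31·9.68 + 0.12·86.4633 = 39.7889.
Var(X) = E[X²] − (E[X])² = 39.7889 − 9.16878 = 30.6201.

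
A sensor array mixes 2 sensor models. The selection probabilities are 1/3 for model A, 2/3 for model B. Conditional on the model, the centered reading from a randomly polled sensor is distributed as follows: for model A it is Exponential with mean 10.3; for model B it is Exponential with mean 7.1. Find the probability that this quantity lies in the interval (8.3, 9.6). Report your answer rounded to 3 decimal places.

Conditional on each model, P(8.3 < X < 9.6): A: 0.052969; B: 0.0519799.
By total probability, P(8.3 < X < 9.6) = 0.333333·0.052969 + 0.666667·0.0519799 = 0.0523096.

0.052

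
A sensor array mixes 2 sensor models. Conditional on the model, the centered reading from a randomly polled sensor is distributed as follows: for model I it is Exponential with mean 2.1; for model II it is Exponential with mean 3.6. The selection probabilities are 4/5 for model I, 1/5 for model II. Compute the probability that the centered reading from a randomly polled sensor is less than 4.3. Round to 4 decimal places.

Conditional on each model, P(X < 4.3): I: 0.870958; II: 0.697128.
By total probability, P(X < 4.3) = 0.8·0.870958 + 0.2·0.697128 = 0.836192.

0.8362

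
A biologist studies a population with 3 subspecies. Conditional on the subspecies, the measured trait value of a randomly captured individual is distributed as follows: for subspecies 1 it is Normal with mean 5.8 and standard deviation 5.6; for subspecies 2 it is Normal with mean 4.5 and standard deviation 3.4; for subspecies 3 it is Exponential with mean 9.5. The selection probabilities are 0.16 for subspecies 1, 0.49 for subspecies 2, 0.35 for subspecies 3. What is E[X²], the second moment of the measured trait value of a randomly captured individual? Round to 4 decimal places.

For each component E[X²] = Var + (mean)², giving 1: 65; 2: 31.81; 3: 180.5.
Overall E[X²] = 0.16·65 + 0.49·31.81 + 0.35·180.5 = 89.1619.

89.1619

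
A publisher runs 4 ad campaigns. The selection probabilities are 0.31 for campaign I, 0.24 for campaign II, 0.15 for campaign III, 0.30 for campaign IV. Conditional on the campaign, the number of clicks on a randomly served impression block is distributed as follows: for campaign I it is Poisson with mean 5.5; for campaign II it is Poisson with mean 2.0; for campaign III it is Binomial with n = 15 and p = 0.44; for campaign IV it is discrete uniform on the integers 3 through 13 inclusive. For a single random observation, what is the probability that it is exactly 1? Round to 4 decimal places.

Conditional on each campaign, P(X = 1): I: 0.0224772; II: 0.270671; III: 0.00196869; IV: 0.
By total probability, P(X = 1) = 0.31·0.0224772 + 0.24·0.270671 + 0.15·0.00196869 + 0.3·0 = 0.0722242.

0.0722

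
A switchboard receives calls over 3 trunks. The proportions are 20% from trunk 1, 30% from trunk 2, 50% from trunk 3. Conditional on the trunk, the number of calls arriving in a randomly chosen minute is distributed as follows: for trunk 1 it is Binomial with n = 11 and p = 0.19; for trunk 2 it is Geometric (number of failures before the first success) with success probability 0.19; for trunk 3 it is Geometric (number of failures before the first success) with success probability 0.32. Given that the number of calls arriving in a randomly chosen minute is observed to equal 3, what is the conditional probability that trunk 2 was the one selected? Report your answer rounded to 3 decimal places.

Likelihoods P(X=3 | ·): 1: 0.209713; 2: 0.100974; 3: 0.100618.
Posterior ∝ prior × likelihood. Numerator for 2: 0.3·0.100974 = 0.0302921.
Normalizing constant: 0.2·0.209713 + 0.3·0.100974 + 0.5·0.100618 = 0.122544.
P(2 | observation) = 0.0302921 / 0.122544 = 0.247194.

0.247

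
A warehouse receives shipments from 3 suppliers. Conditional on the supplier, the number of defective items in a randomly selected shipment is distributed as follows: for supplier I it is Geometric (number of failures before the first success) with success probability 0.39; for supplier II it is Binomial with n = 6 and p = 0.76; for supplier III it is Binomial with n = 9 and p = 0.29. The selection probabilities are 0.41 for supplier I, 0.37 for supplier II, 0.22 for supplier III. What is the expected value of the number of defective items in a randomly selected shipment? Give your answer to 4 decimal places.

Component means — I: 1.5641; II: 4.56; III: 2.61.
E[X] = 0.41·1.5641 + 0.37·4.56 + 0.22·2.61 = 2.90268.

2.9027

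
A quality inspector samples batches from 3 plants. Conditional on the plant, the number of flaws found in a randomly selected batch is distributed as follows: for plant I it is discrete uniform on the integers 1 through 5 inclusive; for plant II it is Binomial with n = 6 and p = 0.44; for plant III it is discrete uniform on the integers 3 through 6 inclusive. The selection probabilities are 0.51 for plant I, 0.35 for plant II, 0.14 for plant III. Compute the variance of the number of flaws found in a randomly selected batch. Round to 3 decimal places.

2.066

Per component, I: μ=3, E[X²]=11; II: μ=2.64, E[X²]=8.448; III: μ=4.5, E[X²]=21.5.
E[X] = 0.51·3 + 0.35·2.64 + 0.14·4.5 = 3.084.
E[X²] = 0.51·11 + 0.35·8.448 + 0.14·21.5 = 11.5768.
Var(X) = E[X²] − (E[X])² = 11.5768 − 9.51106 = 2.06574.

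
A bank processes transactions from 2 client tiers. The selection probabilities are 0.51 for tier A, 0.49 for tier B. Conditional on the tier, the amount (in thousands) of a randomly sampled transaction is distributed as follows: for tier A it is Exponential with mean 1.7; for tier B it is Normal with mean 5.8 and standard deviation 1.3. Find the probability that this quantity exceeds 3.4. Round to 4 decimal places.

0.5431

Conditional on each tier, P(X > 3.4): A: 0.135335; B: 0.967565.
By total probability, P(X > 3.4) = 0.51·0.135335 + 0.49·0.967565 = 0.543128.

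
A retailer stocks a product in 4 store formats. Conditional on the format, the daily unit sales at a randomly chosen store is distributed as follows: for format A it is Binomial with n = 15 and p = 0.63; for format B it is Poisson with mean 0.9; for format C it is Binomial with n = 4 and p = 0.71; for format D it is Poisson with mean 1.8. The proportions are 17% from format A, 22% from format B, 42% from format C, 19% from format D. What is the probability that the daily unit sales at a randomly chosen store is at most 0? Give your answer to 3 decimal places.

Conditional on each format, P(X ≤ 0): A: 3.33446e-07; B: 0.40657; C: 0.00707281; D: 0.165299.
By total probability, P(X ≤ 0) = 0.17·3.33446e-07 + 0.22·0.40657 + 0.42·0.00707281 + 0.19·0.165299 = 0.123823.

0.124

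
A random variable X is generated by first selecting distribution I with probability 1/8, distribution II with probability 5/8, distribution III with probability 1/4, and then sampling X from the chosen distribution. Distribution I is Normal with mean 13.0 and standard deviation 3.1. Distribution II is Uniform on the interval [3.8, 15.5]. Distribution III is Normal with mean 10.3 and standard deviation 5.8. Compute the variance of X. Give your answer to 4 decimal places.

Per component, I: μ=13, E[X²]=178.61; II: μ=9.65, E[X²]=104.53; III: μ=10.3, E[X²]=139.73.
E[X] = 0.125·13 + 0.625·9.65 + 0.25·10.3 = 10.2312.
E[X²] = 0.125·178.61 + 0.625·104.53 + 0.25·139.73 = 122.59.
Var(X) = E[X²] − (E[X])² = 122.59 − 104.678 = 17.9115.

17.9115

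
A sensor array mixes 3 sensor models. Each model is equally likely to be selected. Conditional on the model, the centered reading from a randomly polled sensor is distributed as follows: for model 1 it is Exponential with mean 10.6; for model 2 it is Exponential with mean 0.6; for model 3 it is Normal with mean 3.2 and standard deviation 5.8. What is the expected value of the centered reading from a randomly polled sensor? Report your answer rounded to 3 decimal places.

4.800

Component means — 1: 10.6; 2: 0.6; 3: 3.2.
E[X] = 0.333333·10.6 + 0.333333·0.6 + 0.333333·3.2 = 4.8.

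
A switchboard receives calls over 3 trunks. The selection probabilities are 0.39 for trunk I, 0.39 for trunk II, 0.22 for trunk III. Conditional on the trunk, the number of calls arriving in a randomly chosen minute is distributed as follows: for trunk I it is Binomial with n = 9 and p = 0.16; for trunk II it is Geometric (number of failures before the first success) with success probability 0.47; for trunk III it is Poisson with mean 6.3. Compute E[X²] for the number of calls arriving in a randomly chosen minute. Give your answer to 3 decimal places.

12.830

For each component E[X²] = Var + (mean)², giving I: 3.2832; II: 3.67089; III: 45.99.
Overall E[X²] = 0.39·3.2832 + 0.39·3.67089 + 0.22·45.99 = 12.8299.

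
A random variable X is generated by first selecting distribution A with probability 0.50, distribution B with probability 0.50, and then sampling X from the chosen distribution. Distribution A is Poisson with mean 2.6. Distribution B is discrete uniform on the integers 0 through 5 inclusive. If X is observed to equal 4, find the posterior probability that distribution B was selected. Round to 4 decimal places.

0.5410

Likelihoods P(X=4 | ·): A: 0.141422; B: 0.166667.
Posterior ∝ prior × likelihood. Numerator for B: 0.5·0.166667 = 0.0833333.
Normalizing constant: 0.5·0.141422 + 0.5·0.166667 = 0.154044.
P(B | observation) = 0.0833333 / 0.154044 = 0.54097.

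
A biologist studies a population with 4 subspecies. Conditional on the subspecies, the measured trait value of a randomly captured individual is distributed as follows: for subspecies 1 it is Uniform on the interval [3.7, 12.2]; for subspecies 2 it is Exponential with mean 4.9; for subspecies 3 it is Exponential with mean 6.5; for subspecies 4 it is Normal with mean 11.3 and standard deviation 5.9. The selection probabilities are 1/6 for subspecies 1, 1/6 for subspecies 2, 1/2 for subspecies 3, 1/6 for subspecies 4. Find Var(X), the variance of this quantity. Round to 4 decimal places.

Per component, 1: μ=7.95, E[X²]=69.2233; 2: μ=4.9, E[X²]=48.02; 3: μ=6.5, E[X²]=84.5; 4: μ=11.3, E[X²]=162.5.
E[X] = 0.166667·7.95 + 0.166667·4.9 + 0.5·6.5 + 0.166667·11.3 = 7.275.
E[X²] = 0.166667·69.2233 + 0.166667·48.02 + 0.5·84.5 + 0.166667·162.5 = 88.8739.
Var(X) = E[X²] − (E[X])² = 88.8739 − 52.9256 = 35.9483.

35.9483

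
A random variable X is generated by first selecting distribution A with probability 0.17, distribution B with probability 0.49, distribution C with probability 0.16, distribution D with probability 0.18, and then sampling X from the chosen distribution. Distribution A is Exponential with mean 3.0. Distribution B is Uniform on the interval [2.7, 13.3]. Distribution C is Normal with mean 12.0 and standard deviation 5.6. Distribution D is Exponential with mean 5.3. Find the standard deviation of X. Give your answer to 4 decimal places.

Per component, A: μ=3, E[X²]=18; B: μ=8, E[X²]=73.3633; C: μ=12, E[X²]=175.36; D: μ=5.3, E[X²]=56.18.
E[X] = 0.17·3 + 0.49·8 + 0.16·12 + 0.18·5.3 = 7.304.
E[X²] = 0.17·18 + 0.49·73.3633 + 0.16·175.36 + 0.18·56.18 = 77.178.
Var(X) = E[X²] − (E[X])² = 77.178 − 53.3484 = 23.8296.
SD(X) = √23.8296 = 4.88156.

4.8816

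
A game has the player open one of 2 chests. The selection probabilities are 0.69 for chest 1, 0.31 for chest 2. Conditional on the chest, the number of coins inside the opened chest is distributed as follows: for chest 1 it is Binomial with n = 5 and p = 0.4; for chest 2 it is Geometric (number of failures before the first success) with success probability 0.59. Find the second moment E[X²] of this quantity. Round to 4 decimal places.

4.1028

For each component E[X²] = Var + (mean)², giving 1: 5.2; 2: 1.66073.
Overall E[X²] = 0.69·5.2 + 0.31·1.66073 = 4.10283.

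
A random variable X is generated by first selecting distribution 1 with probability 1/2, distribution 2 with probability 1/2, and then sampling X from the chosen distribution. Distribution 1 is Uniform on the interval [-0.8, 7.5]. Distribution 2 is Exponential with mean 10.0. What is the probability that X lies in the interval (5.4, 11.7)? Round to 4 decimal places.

0.2627

Conditional on each component, P(5.4 < X < 11.7): 1: 0.253012; 2: 0.272381.
By total probability, P(5.4 < X < 11.7) = 0.5·0.253012 + 0.5·0.272381 = 0.262697.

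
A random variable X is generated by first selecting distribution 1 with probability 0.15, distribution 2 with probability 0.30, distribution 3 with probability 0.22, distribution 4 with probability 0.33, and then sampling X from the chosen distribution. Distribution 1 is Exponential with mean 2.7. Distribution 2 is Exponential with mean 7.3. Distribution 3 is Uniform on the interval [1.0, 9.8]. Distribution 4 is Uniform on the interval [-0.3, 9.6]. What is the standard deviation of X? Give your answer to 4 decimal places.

4.8529

Per component, 1: μ=2.7, E[X²]=14.58; 2: μ=7.3, E[X²]=106.58; 3: μ=5.4, E[X²]=35.6133; 4: μ=4.65, E[X²]=29.79.
E[X] = 0.15·2.7 + 0.3·7.3 + 0.22·5.4 + 0.33·4.65 = 5.3175.
E[X²] = 0.15·14.58 + 0.3·106.58 + 0.22·35.6133 + 0.33·29.79 = 51.8266.
Var(X) = E[X²] − (E[X])² = 51.8266 − 28.2758 = 23.5508.
SD(X) = √23.5508 = 4.85292.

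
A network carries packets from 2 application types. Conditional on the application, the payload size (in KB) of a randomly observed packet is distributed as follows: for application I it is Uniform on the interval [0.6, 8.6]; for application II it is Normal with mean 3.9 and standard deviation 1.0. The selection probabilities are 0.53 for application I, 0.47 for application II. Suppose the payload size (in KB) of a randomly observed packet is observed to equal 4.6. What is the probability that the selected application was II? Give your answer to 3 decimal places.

Likelihoods f(4.6 | ·): I: 0.125; II: 0.312254.
Posterior ∝ prior × likelihood. Numerator for II: 0.47·0.312254 = 0.146759.
Normalizing constant: 0.53·0.125 + 0.47·0.312254 = 0.213009.
P(II | observation) = 0.146759 / 0.213009 = 0.688981.

0.689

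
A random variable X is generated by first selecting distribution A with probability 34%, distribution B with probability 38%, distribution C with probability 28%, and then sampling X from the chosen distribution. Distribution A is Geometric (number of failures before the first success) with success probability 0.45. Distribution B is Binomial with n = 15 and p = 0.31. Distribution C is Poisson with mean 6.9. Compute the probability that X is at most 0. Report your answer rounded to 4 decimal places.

Conditional on each component, P(X ≤ 0): A: 0.45; B: 0.00382592; C: 0.00100779.
By total probability, P(X ≤ 0) = 0.34·0.45 + 0.38·0.00382592 + 0.28·0.00100779 = 0.154736.

0.1547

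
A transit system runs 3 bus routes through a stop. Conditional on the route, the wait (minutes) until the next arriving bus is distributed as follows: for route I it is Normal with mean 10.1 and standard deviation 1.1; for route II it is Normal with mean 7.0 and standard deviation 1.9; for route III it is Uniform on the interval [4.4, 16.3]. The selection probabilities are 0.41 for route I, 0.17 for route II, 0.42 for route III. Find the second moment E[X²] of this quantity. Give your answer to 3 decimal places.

101.212

For each component E[X²] = Var + (mean)², giving I: 103.22; II: 52.61; III: 118.923.
Overall E[X²] = 0.41·103.22 + 0.17·52.61 + 0.42·118.923 = 101.212.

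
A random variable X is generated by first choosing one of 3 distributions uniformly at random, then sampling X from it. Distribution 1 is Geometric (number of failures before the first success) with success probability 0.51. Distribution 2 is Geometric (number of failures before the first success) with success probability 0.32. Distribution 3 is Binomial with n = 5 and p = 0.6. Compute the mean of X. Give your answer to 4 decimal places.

Component means — 1: 0.960784; 2: 2.125; 3: 3.
E[X] = 0.333333·0.960784 + 0.333333·2.125 + 0.333333·3 = 2.02859.

2.0286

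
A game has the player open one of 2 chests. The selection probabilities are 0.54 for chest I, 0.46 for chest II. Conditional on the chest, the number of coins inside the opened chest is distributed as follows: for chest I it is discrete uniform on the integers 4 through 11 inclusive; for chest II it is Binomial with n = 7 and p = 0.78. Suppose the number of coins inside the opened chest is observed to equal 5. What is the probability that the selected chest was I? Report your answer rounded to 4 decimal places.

0.3334

Likelihoods P(X=5 | ·): I: 0.125; II: 0.293452.
Posterior ∝ prior × likelihood. Numerator for I: 0.54·0.125 = 0.0675.
Normalizing constant: 0.54·0.125 + 0.46·0.293452 = 0.202488.
P(I | observation) = 0.0675 / 0.202488 = 0.333353.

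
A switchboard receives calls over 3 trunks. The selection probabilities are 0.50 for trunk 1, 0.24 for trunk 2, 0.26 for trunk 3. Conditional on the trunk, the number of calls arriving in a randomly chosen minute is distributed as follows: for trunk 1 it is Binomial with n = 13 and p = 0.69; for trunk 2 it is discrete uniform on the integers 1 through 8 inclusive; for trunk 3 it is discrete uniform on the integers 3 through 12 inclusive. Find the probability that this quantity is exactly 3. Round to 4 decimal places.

0.0564

Conditional on each trunk, P(X = 3): 1: 0.00077007; 2: 0.125; 3: 0.1.
By total probability, P(X = 3) = 0.5·0.00077007 + 0.24·0.125 + 0.26·0.1 = 0.056385.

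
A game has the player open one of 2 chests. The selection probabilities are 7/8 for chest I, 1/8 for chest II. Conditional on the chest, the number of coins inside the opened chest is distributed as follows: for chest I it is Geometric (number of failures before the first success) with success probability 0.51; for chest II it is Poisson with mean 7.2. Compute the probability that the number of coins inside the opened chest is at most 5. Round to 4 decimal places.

0.8974

Conditional on each chest, P(X ≤ 5): I: 0.986159; II: 0.275897.
By total probability, P(X ≤ 5) = 0.875·0.986159 + 0.125·0.275897 = 0.897376.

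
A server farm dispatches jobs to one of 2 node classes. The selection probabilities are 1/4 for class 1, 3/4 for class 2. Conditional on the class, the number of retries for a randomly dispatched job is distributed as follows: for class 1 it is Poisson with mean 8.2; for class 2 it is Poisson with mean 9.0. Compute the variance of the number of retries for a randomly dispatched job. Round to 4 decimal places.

Per component, 1: μ=8.2, E[X²]=75.44; 2: μ=9, E[X²]=90.
E[X] = 0.25·8.2 + 0.75·9 = 8.8.
E[X²] = 0.25·75.44 + 0.75·90 = 86.36.
Var(X) = E[X²] − (E[X])² = 86.36 − 77.44 = 8.92.

8.9200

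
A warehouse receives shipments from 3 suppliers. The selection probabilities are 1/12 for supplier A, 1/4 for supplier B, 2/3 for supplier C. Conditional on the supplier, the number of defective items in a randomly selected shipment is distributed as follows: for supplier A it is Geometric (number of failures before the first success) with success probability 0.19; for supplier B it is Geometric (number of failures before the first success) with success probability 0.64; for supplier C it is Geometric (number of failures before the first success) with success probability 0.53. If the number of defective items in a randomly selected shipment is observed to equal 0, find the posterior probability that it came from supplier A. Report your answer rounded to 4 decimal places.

0.0299

Likelihoods P(X=0 | ·): A: 0.19; B: 0.64; C: 0.53.
Posterior ∝ prior × likelihood. Numerator for A: 0.0833333·0.19 = 0.0158333.
Normalizing constant: 0.0833333·0.19 + 0.25·0.64 + 0.666667·0.53 = 0.529167.
P(A | observation) = 0.0158333 / 0.529167 = 0.0299213.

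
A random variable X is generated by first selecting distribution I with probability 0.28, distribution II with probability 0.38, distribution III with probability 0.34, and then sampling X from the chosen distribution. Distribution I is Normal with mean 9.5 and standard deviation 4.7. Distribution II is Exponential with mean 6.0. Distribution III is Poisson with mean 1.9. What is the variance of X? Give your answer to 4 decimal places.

Per component, I: μ=9.5, E[X²]=112.34; II: μ=6, E[X²]=72; III: μ=1.9, E[X²]=5.51.
E[X] = 0.28·9.5 + 0.38·6 + 0.34·1.9 = 5.586.
E[X²] = 0.28·112.34 + 0.38·72 + 0.34·5.51 = 60.6886.
Var(X) = E[X²] − (E[X])² = 60.6886 − 31.2034 = 29.4852.

29.4852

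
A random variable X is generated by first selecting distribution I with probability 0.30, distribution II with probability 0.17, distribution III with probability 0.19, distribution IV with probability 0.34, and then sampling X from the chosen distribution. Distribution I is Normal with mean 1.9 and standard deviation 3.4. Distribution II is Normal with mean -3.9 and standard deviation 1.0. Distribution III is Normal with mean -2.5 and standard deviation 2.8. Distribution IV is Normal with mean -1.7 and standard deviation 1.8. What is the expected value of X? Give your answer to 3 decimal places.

-1.146

Component means — I: 1.9; II: -3.9; III: -2.5; IV: -1.7.
E[X] = 0.3·1.9 + 0.17·-3.9 + 0.19·-2.5 + 0.34·-1.7 = -1.146.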